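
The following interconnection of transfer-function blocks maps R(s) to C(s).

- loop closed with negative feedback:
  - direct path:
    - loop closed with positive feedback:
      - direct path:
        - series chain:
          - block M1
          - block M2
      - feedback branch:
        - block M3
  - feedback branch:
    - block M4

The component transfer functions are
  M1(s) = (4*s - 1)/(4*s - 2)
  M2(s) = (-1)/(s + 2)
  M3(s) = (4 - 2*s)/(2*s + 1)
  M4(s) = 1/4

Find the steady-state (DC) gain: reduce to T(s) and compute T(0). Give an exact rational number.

Answer: -4/31

Working:
[1] combine M1, M2 in series -> (1 - 4*s)/(4*s^2 + 6*s - 4)
[2] apply the feedback formula to (M1*M2), M3 -> (-8*s^2 - 2*s + 1)/(8*s^3 + 8*s^2 + 16*s - 8)
[3] reduce the feedback loop with forward [(M1*M2)/(1-(M1*M2)*M3)] and return M4 -> (-32*s^2 - 8*s + 4)/(32*s^3 + 24*s^2 + 62*s - 31)
Evaluating the step-3 result (the overall T(s)) at s = 0 gives T(0) = 4/(-31) = -4/31.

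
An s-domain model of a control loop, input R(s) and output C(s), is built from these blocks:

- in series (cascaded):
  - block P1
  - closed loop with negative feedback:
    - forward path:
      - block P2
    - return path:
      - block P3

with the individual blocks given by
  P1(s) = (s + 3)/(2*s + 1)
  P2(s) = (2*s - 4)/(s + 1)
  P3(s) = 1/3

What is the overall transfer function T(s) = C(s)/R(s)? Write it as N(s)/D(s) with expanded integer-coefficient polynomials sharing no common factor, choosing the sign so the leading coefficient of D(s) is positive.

(1) feedback reduction of P2, P3 = (6*s - 12)/(5*s - 1)
(2) reduce the series chain P1, [P2/(1+P2*P3)], giving the overall T(s)

Answer: (6*s^2 + 6*s - 36)/(10*s^2 + 3*s - 1)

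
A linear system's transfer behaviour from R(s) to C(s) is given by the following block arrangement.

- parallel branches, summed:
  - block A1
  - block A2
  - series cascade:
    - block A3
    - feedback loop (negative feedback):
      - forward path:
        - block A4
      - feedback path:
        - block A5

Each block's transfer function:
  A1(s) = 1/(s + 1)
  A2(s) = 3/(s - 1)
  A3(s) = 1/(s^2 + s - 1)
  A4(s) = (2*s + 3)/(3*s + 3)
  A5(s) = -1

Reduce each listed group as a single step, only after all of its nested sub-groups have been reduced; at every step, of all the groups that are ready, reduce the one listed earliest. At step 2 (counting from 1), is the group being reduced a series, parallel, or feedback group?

Reducing step by step:

[1] feedback reduction of A4, A5
[2] cascade A3, [A4/(1+A4*A5)]
[3] add A1, A2, (A3*[A4/(1+A4*A5)]) (parallel)
So the answer for step 2 is series.

Answer: series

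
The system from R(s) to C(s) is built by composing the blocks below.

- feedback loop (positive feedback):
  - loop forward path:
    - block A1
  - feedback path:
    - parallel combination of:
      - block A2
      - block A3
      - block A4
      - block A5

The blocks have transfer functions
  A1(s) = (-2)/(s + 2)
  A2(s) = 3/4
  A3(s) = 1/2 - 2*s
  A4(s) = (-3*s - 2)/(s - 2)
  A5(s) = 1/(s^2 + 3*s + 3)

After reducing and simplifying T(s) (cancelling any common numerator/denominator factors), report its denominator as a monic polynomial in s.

1. reduce the parallel group A2, A3, A4, A5 = (-8*s^4 - 15*s^3 - 15*s^2 - 23*s - 62)/(4*s^3 + 4*s^2 - 12*s - 24)
2. reduce the feedback loop with forward A1 and return (A2+A3+A4+A5) = (4*s^3 + 4*s^2 - 12*s - 24)/(6*s^4 + 9*s^3 + 17*s^2 + 47*s + 86)
That last expression is T(s), already simplified. Scaling its denominator by 1/6 (the reciprocal of the leading coefficient) yields the monic denominator.

Final answer: s^4 + 3*s^3/2 + 17*s^2/6 + 47*s/6 + 43/3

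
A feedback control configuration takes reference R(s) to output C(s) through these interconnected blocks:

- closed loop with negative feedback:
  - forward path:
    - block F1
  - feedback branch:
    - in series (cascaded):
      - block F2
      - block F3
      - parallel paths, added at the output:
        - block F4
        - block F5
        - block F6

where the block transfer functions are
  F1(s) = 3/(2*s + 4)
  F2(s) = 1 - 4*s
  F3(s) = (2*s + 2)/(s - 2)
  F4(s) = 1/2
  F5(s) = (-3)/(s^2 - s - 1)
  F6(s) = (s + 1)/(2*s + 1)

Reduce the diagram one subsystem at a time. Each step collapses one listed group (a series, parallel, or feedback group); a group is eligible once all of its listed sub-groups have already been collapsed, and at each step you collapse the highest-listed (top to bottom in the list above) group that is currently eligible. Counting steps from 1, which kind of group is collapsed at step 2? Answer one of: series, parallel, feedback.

Answer: series

Working:
Step 1. parallel reduction of F4, F5, F6
Step 2. multiply F2, F3, (F4+F5+F6) (series)
Step 3. feedback reduction of F1, (F2*F3*(F4+F5+F6))
Step 2 collapses a series group.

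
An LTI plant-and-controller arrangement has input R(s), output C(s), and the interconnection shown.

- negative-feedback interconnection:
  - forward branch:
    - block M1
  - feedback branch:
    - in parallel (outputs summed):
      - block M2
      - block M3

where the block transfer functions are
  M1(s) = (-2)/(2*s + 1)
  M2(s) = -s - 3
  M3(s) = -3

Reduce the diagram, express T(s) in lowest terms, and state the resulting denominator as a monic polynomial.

Reducing step by step:

Step 1 - combine M2, M3 in parallel -> -s - 6
Step 2 - reduce the feedback loop with forward M1 and return (M2+M3) -> (-2)/(4*s + 13)
T(s) is the step-2 result (common factors already cancelled). Leading coefficient of the denominator: 4. Divide through by 4 for the monic polynomial.

Answer: s + 13/4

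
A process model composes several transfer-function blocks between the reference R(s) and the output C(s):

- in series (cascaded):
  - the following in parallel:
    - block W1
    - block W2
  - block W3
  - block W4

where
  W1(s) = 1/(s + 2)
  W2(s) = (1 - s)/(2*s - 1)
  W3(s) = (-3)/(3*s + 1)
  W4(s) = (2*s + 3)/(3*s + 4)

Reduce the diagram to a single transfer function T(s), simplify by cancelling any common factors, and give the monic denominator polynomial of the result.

First reduce the diagram to T(s).

[1] combine W1, W2 in parallel; result (-s^2 + s + 1)/(2*s^2 + 3*s - 2)
[2] multiply (W1+W2), W3, W4 (series); result (6*s^3 + 3*s^2 - 15*s - 9)/(18*s^4 + 57*s^3 + 35*s^2 - 18*s - 8)
T(s) is the step-2 result (common factors already cancelled). Leading coefficient of the denominator: 18. Divide through by 18 for the monic polynomial.

Answer: s^4 + 19*s^3/6 + 35*s^2/18 - s - 4/9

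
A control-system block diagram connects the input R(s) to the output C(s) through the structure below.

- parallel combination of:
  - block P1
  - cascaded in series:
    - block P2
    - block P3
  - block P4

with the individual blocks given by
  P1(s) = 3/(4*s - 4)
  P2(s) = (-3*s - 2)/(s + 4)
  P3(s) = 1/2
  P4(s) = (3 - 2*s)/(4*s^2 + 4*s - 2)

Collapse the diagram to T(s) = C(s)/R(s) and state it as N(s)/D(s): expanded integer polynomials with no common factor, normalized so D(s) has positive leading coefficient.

Reducing step by step:

Step 1. reduce the series chain P2, P3: (-3*s - 2)/(2*s + 8)
Step 2. combine P1, (P2*P3), P4 in parallel: this yields T(s), and no further normalization is needed

Answer: (-12*s^4 - 6*s^3 + 42*s^2 + 61*s - 40)/(8*s^4 + 32*s^3 - 12*s^2 - 44*s + 16)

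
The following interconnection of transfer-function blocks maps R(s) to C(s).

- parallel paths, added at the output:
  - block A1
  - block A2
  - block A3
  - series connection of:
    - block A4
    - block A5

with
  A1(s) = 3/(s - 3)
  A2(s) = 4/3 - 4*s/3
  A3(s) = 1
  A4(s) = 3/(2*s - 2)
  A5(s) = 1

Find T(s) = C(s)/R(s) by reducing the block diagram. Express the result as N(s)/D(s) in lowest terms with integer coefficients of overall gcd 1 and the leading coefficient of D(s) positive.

[1] multiply A4, A5 (series) -> 3/(2*s - 2)
[2] sum the parallel branches A1, A2, A3, (A4*A5): this yields T(s), and no further normalization is needed

Final answer: (-8*s^3 + 46*s^2 - 53*s - 3)/(6*s^2 - 24*s + 18)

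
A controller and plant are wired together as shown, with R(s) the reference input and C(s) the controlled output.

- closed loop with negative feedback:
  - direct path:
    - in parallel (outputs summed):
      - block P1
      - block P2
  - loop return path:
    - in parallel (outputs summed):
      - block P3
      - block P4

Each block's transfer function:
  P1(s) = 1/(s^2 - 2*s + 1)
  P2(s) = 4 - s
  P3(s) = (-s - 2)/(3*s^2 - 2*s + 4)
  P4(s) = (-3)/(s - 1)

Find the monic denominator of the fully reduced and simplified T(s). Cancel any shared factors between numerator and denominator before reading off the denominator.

1. add P1, P2 (parallel) = (-s^3 + 6*s^2 - 9*s + 5)/(s^2 - 2*s + 1)
2. reduce the parallel group P3, P4 = (-10*s^2 + 5*s - 10)/(3*s^3 - 5*s^2 + 6*s - 4)
3. reduce the feedback loop with forward (P1+P2) and return (P3+P4) = (-3*s^6 + 23*s^5 - 63*s^4 + 100*s^3 - 103*s^2 + 66*s - 20)/(13*s^5 - 76*s^4 + 149*s^3 - 176*s^2 + 129*s - 54)
T(s) is the step-3 result (common factors already cancelled). Leading coefficient of the denominator: 13. Divide through by 13 for the monic polynomial.

Hence the answer: s^5 - 76*s^4/13 + 149*s^3/13 - 176*s^2/13 + 129*s/13 - 54/13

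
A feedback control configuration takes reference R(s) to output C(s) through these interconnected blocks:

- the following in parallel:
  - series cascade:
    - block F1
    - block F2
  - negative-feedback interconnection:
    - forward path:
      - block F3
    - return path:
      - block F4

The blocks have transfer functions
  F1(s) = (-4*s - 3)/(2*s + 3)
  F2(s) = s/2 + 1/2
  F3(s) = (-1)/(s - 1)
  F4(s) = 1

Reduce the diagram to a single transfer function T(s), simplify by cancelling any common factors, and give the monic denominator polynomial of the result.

Step 1: multiply F1, F2 (series), giving (-4*s^2 - 7*s - 3)/(4*s + 6)
Step 2: feedback reduction of F3, F4, giving (-1)/(s - 2)
Step 3: sum the parallel branches (F1*F2), [F3/(1+F3*F4)], giving (-4*s^3 + s^2 + 7*s)/(4*s^2 - 2*s - 12)
That last expression is T(s), already simplified. Scaling its denominator by 1/4 (the reciprocal of the leading coefficient) yields the monic denominator.

Hence the answer: s^2 - s/2 - 3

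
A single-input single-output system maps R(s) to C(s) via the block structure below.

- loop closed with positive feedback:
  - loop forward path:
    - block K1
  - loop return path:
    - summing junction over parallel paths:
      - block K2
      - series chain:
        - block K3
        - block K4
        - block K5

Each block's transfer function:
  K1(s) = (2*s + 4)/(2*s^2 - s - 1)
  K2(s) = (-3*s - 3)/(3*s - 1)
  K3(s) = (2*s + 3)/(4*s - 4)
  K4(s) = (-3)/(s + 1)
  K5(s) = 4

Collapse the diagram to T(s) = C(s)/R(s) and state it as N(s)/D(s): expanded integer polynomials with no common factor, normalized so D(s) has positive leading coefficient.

Step 1. reduce the series chain K3, K4, K5 = (-6*s - 9)/(s^2 - 1)
Step 2. parallel reduction of K2, (K3*K4*K5) = (-3*s^3 - 21*s^2 - 18*s + 12)/(3*s^3 - s^2 - 3*s + 1)
Step 3. reduce the feedback loop with forward K1 and return (K2+(K3*K4*K5)) - this is the overall T(s), already in the required normalized form

Final answer: (6*s^4 + 10*s^3 - 10*s^2 - 10*s + 4)/(6*s^5 + s^4 + 46*s^3 + 126*s^2 + 50*s - 49)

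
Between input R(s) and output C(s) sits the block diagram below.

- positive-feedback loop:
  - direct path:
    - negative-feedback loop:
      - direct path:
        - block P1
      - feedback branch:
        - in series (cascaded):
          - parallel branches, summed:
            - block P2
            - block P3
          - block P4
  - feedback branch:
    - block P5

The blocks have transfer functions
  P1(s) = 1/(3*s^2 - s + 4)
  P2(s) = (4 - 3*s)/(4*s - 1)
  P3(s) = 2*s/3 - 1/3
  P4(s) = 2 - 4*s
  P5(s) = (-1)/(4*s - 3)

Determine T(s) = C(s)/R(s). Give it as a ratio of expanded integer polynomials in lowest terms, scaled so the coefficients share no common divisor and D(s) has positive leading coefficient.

Reducing step by step:

(1) add P2, P3 (parallel), giving (8*s^2 - 15*s + 13)/(12*s - 3)
(2) combine (P2+P3), P4 in series, giving (-32*s^3 + 76*s^2 - 82*s + 26)/(12*s - 3)
(3) apply the feedback formula to P1, ((P2+P3)*P4), giving (12*s - 3)/(4*s^3 + 55*s^2 - 31*s + 14)
(4) apply the feedback formula to [P1/(1+P1*((P2+P3)*P4))], P5 - this is the overall T(s), already in the required normalized form

Answer: (48*s^2 - 48*s + 9)/(16*s^4 + 208*s^3 - 289*s^2 + 161*s - 45)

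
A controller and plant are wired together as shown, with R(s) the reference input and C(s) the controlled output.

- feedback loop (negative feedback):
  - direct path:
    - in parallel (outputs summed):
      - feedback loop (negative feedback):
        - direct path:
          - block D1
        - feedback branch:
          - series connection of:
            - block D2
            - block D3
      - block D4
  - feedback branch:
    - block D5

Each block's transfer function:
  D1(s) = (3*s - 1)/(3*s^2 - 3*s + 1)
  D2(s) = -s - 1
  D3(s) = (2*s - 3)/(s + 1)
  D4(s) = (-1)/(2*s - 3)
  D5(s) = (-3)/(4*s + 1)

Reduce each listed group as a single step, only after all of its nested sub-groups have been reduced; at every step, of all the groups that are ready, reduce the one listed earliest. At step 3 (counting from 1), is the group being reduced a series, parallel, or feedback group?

The answer is parallel.

Reasoning:
[1] cascade D2, D3
[2] apply the feedback formula to D1, (D2*D3)
[3] reduce the parallel group [D1/(1+D1*(D2*D3))], D4
[4] collapse the loop (([D1/(1+D1*(D2*D3))]+D4) forward, D5 return)
Step 3: parallel.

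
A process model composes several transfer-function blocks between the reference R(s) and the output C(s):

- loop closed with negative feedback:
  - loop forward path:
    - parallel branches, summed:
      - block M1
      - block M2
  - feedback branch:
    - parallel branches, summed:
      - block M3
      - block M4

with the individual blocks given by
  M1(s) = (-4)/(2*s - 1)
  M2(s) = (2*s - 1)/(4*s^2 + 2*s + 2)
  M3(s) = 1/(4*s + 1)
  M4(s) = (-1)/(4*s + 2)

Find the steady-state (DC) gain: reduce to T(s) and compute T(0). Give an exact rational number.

Reducing step by step:

1. parallel reduction of M1, M2; result (-12*s^2 - 12*s - 7)/(8*s^3 + 2*s - 2)
2. combine M3, M4 in parallel; result 1/(16*s^2 + 12*s + 2)
3. close the feedback loop around (M1+M2), (M3+M4); result (-192*s^4 - 336*s^3 - 280*s^2 - 108*s - 14)/(128*s^5 + 96*s^4 + 48*s^3 - 20*s^2 - 32*s - 11)
That last expression is T(s); at s = 0 only the constant terms survive, so T(0) = -14/(-11) = 14/11.

Answer: 14/11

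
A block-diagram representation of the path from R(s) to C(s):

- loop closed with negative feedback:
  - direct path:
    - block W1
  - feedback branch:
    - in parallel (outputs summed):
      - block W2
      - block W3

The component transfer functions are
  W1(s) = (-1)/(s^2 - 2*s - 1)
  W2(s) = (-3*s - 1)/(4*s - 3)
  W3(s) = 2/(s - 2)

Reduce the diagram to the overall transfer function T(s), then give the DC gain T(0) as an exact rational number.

Answer: 3

Working:
[1] reduce the parallel group W2, W3 gives (-3*s^2 + 13*s - 4)/(4*s^2 - 11*s + 6)
[2] apply the feedback formula to W1, (W2+W3) gives (-4*s^2 + 11*s - 6)/(4*s^4 - 19*s^3 + 27*s^2 - 14*s - 2)
Evaluating the step-2 result (the overall T(s)) at s = 0 gives T(0) = -6/(-2) = 3.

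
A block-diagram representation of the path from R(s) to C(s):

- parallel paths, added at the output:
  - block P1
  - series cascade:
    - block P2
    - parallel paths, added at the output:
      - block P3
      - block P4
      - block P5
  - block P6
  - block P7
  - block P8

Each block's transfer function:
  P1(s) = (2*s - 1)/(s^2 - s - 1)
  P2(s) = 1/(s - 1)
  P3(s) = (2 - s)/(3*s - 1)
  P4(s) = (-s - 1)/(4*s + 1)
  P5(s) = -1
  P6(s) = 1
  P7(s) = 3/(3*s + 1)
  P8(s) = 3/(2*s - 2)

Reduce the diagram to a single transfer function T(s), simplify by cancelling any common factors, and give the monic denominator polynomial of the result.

[1] add P3, P4, P5 (parallel); result (-19*s^2 + 6*s + 4)/(12*s^2 - s - 1)
[2] multiply P2, (P3+P4+P5) (series); result (-19*s^2 + 6*s + 4)/(12*s^3 - 13*s^2 + 1)
[3] add P1, (P2*(P3+P4+P5)), P6, P7, P8 (parallel); result (72*s^6 + 84*s^5 - 343*s^4 + 99*s^3 + 100*s^2 - 45*s - 15)/(72*s^6 - 126*s^5 - 44*s^4 + 86*s^3 + 22*s^2 - 8*s - 2)
Step 3 gives the fully reduced T(s), with no common factor left to cancel. The denominator's leading coefficient is 72, so divide each of its coefficients by 72 to get the monic form.

Hence the answer: s^6 - 7*s^5/4 - 11*s^4/18 + 43*s^3/36 + 11*s^2/36 - s/9 - 1/36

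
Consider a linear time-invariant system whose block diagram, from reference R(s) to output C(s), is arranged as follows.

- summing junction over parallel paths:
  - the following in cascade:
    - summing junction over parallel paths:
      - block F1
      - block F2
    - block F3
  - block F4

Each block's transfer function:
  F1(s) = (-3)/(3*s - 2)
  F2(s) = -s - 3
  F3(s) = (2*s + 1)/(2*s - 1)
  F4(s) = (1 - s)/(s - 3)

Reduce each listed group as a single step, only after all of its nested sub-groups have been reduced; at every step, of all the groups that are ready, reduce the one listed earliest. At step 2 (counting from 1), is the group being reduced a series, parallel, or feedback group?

Answer: series

Working:
Step 1. reduce the parallel group F1, F2
Step 2. reduce the series chain (F1+F2), F3
Step 3. sum the parallel branches ((F1+F2)*F3), F4
Step 2: series.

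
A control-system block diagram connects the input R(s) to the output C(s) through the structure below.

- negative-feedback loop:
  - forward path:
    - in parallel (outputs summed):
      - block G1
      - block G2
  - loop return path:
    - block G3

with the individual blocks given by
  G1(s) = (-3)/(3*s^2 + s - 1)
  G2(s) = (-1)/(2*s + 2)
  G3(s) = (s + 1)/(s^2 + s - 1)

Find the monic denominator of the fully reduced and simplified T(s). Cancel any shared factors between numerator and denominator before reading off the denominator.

Step 1: add G1, G2 (parallel), giving (-3*s^2 - 7*s - 5)/(6*s^3 + 8*s^2 - 2)
Step 2: apply the feedback formula to (G1+G2), G3, giving (-3*s^4 - 10*s^3 - 9*s^2 + 2*s + 5)/(6*s^5 + 14*s^4 - s^3 - 20*s^2 - 14*s - 3)
The result of step 2 is T(s) in lowest terms. Its denominator has leading coefficient 6; dividing the denominator through by 6 makes it monic.

Therefore the answer is s^5 + 7*s^4/3 - s^3/6 - 10*s^2/3 - 7*s/3 - 1/2.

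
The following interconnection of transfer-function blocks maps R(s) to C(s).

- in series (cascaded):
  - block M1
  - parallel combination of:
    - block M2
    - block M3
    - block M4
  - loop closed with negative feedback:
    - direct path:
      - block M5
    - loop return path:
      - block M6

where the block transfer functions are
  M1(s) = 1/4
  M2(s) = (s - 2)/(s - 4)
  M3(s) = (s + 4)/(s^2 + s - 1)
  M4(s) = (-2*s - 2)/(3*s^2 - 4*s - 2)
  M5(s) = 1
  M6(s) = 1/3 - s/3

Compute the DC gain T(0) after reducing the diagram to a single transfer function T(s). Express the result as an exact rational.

Reducing step by step:

Step 1. reduce the parallel group M2, M3, M4, giving (3*s^5 - 6*s^4 - 7*s^3 - 14*s^2 + 64*s + 20)/(3*s^5 - 13*s^4 - 5*s^3 + 38*s^2 - 6*s - 8)
Step 2. collapse the loop (M5 forward, M6 return), giving (-3)/(s - 4)
Step 3. reduce the series chain M1, (M2+M3+M4), [M5/(1+M5*M6)], giving (-9*s^5 + 18*s^4 + 21*s^3 + 42*s^2 - 192*s - 60)/(12*s^6 - 100*s^5 + 188*s^4 + 232*s^3 - 632*s^2 + 64*s + 128)
Step 3 gives the overall T(s). Then T(0) = -60/128 = -15/32.

Answer: -15/32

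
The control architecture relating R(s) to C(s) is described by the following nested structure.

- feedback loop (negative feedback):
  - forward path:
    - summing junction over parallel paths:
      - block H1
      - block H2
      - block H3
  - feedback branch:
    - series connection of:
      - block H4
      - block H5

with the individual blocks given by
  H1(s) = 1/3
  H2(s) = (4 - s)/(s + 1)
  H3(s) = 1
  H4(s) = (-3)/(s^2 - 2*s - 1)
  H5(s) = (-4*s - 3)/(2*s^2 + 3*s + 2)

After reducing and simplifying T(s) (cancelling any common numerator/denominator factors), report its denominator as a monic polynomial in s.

Step 1 - parallel reduction of H1, H2, H3: (s + 16)/(3*s + 3)
Step 2 - cascade H4, H5: (12*s + 9)/(2*s^4 - s^3 - 6*s^2 - 7*s - 2)
Step 3 - reduce the feedback loop with forward (H1+H2+H3) and return (H4*H5): (2*s^5 + 31*s^4 - 22*s^3 - 103*s^2 - 114*s - 32)/(6*s^5 + 3*s^4 - 21*s^3 - 27*s^2 + 174*s + 138)
T(s) is the step-3 result (common factors already cancelled). Leading coefficient of the denominator: 6. Divide through by 6 for the monic polynomial.

Answer: s^5 + s^4/2 - 7*s^3/2 - 9*s^2/2 + 29*s + 23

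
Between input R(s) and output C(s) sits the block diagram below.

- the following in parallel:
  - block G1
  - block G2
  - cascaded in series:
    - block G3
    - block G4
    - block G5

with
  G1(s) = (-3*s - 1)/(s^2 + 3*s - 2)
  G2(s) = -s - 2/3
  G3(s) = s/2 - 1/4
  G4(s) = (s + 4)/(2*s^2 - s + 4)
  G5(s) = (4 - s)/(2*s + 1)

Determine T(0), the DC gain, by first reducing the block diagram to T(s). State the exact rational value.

1. reduce the series chain G3, G4, G5 gives (-2*s^3 + s^2 + 32*s - 16)/(16*s^3 + 28*s + 16)
2. reduce the parallel group G1, G2, (G3*G4*G5) gives (-48*s^6 - 182*s^5 - 243*s^4 - 223*s^3 - 194*s^2 - 452*s + 112)/(48*s^5 + 144*s^4 - 12*s^3 + 300*s^2 - 24*s - 96)
The step-2 result is T(s). Setting s = 0: T(0) = 112/(-96) = -7/6.

Answer: -7/6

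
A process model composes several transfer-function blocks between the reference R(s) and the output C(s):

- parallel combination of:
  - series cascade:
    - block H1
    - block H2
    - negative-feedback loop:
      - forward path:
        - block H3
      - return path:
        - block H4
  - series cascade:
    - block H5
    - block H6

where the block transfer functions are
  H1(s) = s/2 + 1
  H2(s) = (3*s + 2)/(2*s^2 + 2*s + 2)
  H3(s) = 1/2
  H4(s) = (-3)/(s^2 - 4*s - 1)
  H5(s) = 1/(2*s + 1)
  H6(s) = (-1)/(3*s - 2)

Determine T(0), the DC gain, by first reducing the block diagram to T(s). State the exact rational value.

The answer is 7/10.

Reasoning:
(1) reduce the feedback loop with forward H3 and return H4 -> (s^2 - 4*s - 1)/(2*s^2 - 8*s - 5)
(2) cascade H1, H2, [H3/(1+H3*H4)] -> (3*s^4 - 4*s^3 - 31*s^2 - 24*s - 4)/(8*s^4 - 24*s^3 - 44*s^2 - 52*s - 20)
(3) cascade H5, H6 -> (-1)/(6*s^2 - s - 2)
(4) parallel reduction of (H1*H2*[H3/(1+H3*H4)]), (H5*H6) -> (18*s^6 - 27*s^5 - 196*s^4 - 81*s^3 + 106*s^2 + 104*s + 28)/(48*s^6 - 152*s^5 - 256*s^4 - 220*s^3 + 20*s^2 + 124*s + 40)
That last expression is T(s); at s = 0 only the constant terms survive, so T(0) = 28/40 = 7/10.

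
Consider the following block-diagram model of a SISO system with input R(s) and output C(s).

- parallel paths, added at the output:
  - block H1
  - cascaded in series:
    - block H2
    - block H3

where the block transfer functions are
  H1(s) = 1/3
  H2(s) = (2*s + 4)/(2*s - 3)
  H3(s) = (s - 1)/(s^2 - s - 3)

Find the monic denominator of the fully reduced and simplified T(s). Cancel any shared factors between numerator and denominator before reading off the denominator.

[1] cascade H2, H3: (2*s^2 + 2*s - 4)/(2*s^3 - 5*s^2 - 3*s + 9)
[2] reduce the parallel group H1, (H2*H3): (2*s^3 + s^2 + 3*s - 3)/(6*s^3 - 15*s^2 - 9*s + 27)
Step 2 gives the fully reduced T(s), with no common factor left to cancel. The denominator's leading coefficient is 6, so divide each of its coefficients by 6 to get the monic form.

Answer: s^3 - 5*s^2/2 - 3*s/2 + 9/2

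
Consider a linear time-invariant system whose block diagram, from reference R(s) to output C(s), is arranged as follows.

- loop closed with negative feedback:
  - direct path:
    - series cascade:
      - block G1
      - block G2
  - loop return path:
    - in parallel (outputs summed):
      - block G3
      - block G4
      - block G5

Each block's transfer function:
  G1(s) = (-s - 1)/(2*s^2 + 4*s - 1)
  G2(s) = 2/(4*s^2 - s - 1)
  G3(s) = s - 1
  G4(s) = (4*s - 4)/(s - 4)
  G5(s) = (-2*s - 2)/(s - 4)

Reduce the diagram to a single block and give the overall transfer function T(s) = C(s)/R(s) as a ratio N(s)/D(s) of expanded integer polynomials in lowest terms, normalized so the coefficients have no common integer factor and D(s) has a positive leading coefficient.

1. combine G1, G2 in series = (-2*s - 2)/(8*s^4 + 14*s^3 - 10*s^2 - 3*s + 1)
2. reduce the parallel group G3, G4, G5 = (s^2 - 3*s - 2)/(s - 4)
3. apply the feedback formula to (G1*G2), (G3+G4+G5), giving the overall T(s)

Therefore the answer is (-2*s^2 + 6*s + 8)/(8*s^5 - 18*s^4 - 68*s^3 + 41*s^2 + 23*s).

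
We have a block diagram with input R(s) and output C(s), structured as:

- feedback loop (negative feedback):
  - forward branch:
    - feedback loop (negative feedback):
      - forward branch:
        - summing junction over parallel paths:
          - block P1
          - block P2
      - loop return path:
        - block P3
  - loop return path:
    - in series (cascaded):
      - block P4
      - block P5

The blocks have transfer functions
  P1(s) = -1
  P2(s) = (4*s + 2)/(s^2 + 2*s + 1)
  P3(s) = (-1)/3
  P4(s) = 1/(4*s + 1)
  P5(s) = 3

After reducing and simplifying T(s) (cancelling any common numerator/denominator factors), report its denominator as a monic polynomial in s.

[1] parallel reduction of P1, P2 -> (-s^2 + 2*s + 1)/(s^2 + 2*s + 1)
[2] reduce the feedback loop with forward (P1+P2) and return P3 -> (-3*s^2 + 6*s + 3)/(4*s^2 + 4*s + 2)
[3] reduce the series chain P4, P5 -> 3/(4*s + 1)
[4] reduce the feedback loop with forward [(P1+P2)/(1+(P1+P2)*P3)] and return (P4*P5) -> (-12*s^3 + 21*s^2 + 18*s + 3)/(16*s^3 + 11*s^2 + 30*s + 11)
No further cancellation is possible in the step-4 result, so that is T(s). Its denominator becomes monic after dividing by the leading coefficient 16.

Answer: s^3 + 11*s^2/16 + 15*s/8 + 11/16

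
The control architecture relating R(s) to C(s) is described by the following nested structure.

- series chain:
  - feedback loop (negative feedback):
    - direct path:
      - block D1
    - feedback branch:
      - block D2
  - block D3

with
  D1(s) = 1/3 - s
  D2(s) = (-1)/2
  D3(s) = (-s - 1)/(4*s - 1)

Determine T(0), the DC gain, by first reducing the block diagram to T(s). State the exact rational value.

Reducing step by step:

Step 1. apply the feedback formula to D1, D2 -> (2 - 6*s)/(3*s + 5)
Step 2. combine [D1/(1+D1*D2)], D3 in series -> (6*s^2 + 4*s - 2)/(12*s^2 + 17*s - 5)
DC gain: substitute s = 0 into T(s) from step 2: T(0) = -2/(-5) = 2/5.

Answer: 2/5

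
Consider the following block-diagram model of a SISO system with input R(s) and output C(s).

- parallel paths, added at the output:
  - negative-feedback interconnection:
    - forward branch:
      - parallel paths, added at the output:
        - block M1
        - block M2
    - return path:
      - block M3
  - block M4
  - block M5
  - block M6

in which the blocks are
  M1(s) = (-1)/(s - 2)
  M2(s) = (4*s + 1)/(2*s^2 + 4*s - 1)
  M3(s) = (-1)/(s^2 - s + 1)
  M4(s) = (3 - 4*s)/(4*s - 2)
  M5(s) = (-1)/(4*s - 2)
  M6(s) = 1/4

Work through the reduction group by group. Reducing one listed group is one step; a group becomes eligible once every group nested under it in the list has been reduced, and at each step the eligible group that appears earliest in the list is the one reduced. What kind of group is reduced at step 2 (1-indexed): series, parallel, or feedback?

Step 1. parallel reduction of M1, M2
Step 2. collapse the loop ((M1+M2) forward, M3 return)
Step 3. reduce the parallel group [(M1+M2)/(1+(M1+M2)*M3)], M4, M5, M6
The group at step 2 is a feedback group.

Final answer: feedback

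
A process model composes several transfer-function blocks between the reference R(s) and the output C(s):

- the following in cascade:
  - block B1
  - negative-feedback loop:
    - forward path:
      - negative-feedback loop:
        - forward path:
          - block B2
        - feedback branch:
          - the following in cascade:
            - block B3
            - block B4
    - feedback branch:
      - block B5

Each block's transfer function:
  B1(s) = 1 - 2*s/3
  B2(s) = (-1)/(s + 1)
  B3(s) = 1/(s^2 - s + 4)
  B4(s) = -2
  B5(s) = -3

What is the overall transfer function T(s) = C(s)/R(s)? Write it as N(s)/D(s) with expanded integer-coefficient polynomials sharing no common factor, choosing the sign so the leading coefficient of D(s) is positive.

Step 1: reduce the series chain B3, B4, giving (-2)/(s^2 - s + 4)
Step 2: reduce the feedback loop with forward B2 and return (B3*B4), giving (-s^2 + s - 4)/(s^3 + 3*s + 6)
Step 3: close the feedback loop around [B2/(1+B2*(B3*B4))], B5, giving (-s^2 + s - 4)/(s^3 + 3*s^2 + 18)
Step 4: reduce the series chain B1, [[B2/(1+B2*(B3*B4))]/(1+[B2/(1+B2*(B3*B4))]*B5)], giving the overall T(s)

Answer: (2*s^3 - 5*s^2 + 11*s - 12)/(3*s^3 + 9*s^2 + 54)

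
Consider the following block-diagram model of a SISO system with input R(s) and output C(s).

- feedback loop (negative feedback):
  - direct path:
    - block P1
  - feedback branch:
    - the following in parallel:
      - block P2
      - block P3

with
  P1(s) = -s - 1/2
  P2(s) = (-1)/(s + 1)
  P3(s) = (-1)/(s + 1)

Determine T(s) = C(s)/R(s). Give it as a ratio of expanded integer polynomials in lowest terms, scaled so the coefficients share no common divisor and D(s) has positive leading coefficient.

Reducing step by step:

(1) combine P2, P3 in parallel: (-2)/(s + 1)
(2) close the feedback loop around P1, (P2+P3), which is the overall transfer function T(s) = C(s)/R(s) in lowest terms

Answer: (-2*s^2 - 3*s - 1)/(6*s + 4)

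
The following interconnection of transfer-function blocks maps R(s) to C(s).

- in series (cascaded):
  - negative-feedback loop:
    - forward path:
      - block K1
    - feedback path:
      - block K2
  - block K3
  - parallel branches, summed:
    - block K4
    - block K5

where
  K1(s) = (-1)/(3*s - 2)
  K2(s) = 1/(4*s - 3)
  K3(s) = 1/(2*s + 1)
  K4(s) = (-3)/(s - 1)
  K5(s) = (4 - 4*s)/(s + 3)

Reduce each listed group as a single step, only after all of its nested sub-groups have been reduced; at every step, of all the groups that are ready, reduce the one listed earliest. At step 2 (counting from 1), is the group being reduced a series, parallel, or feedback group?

(1) feedback reduction of K1, K2
(2) parallel reduction of K4, K5
(3) combine [K1/(1+K1*K2)], K3, (K4+K5) in series
The group at step 2 is a parallel group.

Final answer: parallel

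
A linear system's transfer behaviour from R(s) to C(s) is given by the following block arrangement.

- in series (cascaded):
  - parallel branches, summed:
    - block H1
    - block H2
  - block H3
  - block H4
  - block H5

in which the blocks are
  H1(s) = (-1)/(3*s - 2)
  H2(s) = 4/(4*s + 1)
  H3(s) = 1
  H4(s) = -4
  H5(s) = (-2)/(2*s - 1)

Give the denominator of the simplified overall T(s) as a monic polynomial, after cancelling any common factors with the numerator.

Step 1. reduce the parallel group H1, H2, giving (8*s - 9)/(12*s^2 - 5*s - 2)
Step 2. cascade (H1+H2), H3, H4, H5, giving (64*s - 72)/(24*s^3 - 22*s^2 + s + 2)
That last expression is T(s), already simplified. Scaling its denominator by 1/24 (the reciprocal of the leading coefficient) yields the monic denominator.

Final answer: s^3 - 11*s^2/12 + s/24 + 1/12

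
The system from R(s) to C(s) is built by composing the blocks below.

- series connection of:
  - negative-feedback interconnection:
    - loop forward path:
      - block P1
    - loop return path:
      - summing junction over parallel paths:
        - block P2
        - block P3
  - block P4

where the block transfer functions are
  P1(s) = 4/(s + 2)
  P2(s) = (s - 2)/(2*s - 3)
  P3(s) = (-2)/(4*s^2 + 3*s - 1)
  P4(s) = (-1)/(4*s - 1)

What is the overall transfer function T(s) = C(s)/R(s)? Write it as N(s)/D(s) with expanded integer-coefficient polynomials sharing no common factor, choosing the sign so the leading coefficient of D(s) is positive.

Step 1: parallel reduction of P2, P3: (4*s^3 - 5*s^2 - 11*s + 8)/(8*s^3 - 6*s^2 - 11*s + 3)
Step 2: collapse the loop (P1 forward, (P2+P3) return): (32*s^3 - 24*s^2 - 44*s + 12)/(8*s^4 + 26*s^3 - 43*s^2 - 63*s + 38)
Step 3: combine [P1/(1+P1*(P2+P3))], P4 in series, which is the overall transfer function T(s) = C(s)/R(s) in lowest terms

Answer: (-8*s^2 + 4*s + 12)/(8*s^4 + 26*s^3 - 43*s^2 - 63*s + 38)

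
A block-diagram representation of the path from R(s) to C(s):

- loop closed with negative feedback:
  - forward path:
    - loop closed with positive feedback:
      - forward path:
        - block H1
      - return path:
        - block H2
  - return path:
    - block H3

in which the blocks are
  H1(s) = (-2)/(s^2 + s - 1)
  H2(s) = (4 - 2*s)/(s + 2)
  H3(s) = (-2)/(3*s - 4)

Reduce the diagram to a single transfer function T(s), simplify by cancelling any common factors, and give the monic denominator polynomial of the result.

[1] close the feedback loop around H1, H2 = (-2*s - 4)/(s^3 + 3*s^2 - 3*s + 6)
[2] reduce the feedback loop with forward [H1/(1-H1*H2)] and return H3 = (-6*s^2 - 4*s + 16)/(3*s^4 + 5*s^3 - 21*s^2 + 34*s - 16)
That last expression is T(s), already simplified. Scaling its denominator by 1/3 (the reciprocal of the leading coefficient) yields the monic denominator.

Therefore the answer is s^4 + 5*s^3/3 - 7*s^2 + 34*s/3 - 16/3.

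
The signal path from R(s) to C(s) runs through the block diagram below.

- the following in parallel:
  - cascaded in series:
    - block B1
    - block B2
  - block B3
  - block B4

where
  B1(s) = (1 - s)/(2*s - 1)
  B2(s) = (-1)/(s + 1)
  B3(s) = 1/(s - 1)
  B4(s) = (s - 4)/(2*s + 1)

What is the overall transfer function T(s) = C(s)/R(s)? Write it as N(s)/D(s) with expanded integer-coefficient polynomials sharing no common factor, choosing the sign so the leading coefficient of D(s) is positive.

Reducing step by step:

1. multiply B1, B2 (series): (s - 1)/(2*s^2 + s - 1)
2. reduce the parallel group (B1*B2), B3, B4, which is the overall transfer function T(s) = C(s)/R(s) in lowest terms

Answer: (2*s^4 - 3*s^3 + 3*s^2 + 8*s - 4)/(4*s^4 - 5*s^2 + 1)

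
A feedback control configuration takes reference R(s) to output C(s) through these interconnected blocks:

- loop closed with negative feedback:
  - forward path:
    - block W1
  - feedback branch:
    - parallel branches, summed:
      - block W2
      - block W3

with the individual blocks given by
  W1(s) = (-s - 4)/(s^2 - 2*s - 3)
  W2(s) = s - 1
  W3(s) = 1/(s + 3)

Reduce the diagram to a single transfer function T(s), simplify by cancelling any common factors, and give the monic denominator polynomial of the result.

The answer is s^2 + 3*s + 1/5.

Reasoning:
Step 1: sum the parallel branches W2, W3, giving (s^2 + 2*s - 2)/(s + 3)
Step 2: feedback reduction of W1, (W2+W3), giving (s^2 + 7*s + 12)/(5*s^2 + 15*s + 1)
That last expression is T(s), already simplified. Scaling its denominator by 1/5 (the reciprocal of the leading coefficient) yields the monic denominator.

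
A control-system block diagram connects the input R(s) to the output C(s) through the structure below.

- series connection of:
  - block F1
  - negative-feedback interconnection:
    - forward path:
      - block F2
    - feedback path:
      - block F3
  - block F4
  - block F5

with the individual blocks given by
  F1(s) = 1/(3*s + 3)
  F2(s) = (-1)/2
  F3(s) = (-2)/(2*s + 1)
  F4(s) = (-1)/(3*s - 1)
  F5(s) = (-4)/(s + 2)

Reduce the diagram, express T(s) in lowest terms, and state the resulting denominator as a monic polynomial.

Step 1: feedback reduction of F2, F3 gives (-2*s - 1)/(4*s + 4)
Step 2: multiply F1, [F2/(1+F2*F3)], F4, F5 (series) gives (-2*s - 1)/(9*s^4 + 33*s^3 + 33*s^2 + 3*s - 6)
Step 2 gives the fully reduced T(s), with no common factor left to cancel. The denominator's leading coefficient is 9, so divide each of its coefficients by 9 to get the monic form.

Hence the answer: s^4 + 11*s^3/3 + 11*s^2/3 + s/3 - 2/3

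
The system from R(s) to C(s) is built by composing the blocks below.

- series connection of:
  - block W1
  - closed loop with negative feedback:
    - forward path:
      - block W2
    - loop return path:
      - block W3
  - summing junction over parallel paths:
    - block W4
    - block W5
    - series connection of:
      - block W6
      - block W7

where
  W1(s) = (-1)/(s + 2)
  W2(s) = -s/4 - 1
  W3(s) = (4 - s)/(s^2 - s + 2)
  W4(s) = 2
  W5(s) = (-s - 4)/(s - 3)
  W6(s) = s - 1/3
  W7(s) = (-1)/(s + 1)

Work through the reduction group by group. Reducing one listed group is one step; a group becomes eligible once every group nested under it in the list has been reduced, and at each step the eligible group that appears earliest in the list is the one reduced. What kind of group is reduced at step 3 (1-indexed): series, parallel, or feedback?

Step 1. feedback reduction of W2, W3
Step 2. reduce the series chain W6, W7
Step 3. add W4, W5, (W6*W7) (parallel)
Step 4. multiply W1, [W2/(1+W2*W3)], (W4+W5+(W6*W7)) (series)
The group at step 3 is a parallel group.

Therefore the answer is parallel.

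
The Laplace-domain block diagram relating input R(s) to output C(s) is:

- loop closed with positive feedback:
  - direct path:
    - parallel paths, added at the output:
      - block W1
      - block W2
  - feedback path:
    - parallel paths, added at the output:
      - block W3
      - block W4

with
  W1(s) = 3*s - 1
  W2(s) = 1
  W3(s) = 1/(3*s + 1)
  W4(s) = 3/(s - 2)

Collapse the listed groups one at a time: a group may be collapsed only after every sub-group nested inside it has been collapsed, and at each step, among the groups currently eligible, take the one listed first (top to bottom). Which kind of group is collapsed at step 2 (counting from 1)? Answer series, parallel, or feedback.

Step 1 - parallel reduction of W1, W2
Step 2 - reduce the parallel group W3, W4
Step 3 - reduce the feedback loop with forward (W1+W2) and return (W3+W4)
Step 2 collapses a parallel group.

Therefore the answer is parallel.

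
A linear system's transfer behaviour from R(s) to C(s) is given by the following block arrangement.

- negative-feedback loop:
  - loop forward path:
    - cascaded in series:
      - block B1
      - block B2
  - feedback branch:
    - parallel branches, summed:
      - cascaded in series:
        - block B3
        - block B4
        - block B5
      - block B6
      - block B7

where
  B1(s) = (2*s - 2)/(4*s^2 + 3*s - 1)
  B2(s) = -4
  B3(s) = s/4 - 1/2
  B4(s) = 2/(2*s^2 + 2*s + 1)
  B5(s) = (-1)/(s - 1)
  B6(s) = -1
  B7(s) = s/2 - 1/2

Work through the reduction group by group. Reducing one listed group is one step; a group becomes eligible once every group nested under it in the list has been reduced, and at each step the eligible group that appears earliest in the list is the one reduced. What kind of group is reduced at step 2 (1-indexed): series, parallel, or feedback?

1. series reduction of B1, B2
2. reduce the series chain B3, B4, B5
3. combine (B3*B4*B5), B6, B7 in parallel
4. collapse the loop ((B1*B2) forward, ((B3*B4*B5)+B6+B7) return)
Step 2 collapses a series group.

Hence the answer: series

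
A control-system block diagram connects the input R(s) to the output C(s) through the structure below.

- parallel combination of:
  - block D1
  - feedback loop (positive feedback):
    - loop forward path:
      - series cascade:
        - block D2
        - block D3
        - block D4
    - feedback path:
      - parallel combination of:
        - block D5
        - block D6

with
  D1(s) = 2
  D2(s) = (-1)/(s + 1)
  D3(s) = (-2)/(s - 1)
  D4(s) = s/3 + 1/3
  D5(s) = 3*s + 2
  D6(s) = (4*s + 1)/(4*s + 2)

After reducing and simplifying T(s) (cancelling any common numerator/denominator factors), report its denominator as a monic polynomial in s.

1. combine D2, D3, D4 in series -> 2/(3*s - 3)
2. reduce the parallel group D5, D6 -> (12*s^2 + 18*s + 5)/(4*s + 2)
3. close the feedback loop around (D2*D3*D4), (D5+D6) -> (-4*s - 2)/(6*s^2 + 21*s + 8)
4. reduce the parallel group D1, [(D2*D3*D4)/(1-(D2*D3*D4)*(D5+D6))] -> (12*s^2 + 38*s + 14)/(6*s^2 + 21*s + 8)
T(s) is the step-4 result (common factors already cancelled). Leading coefficient of the denominator: 6. Divide through by 6 for the monic polynomial.

Hence the answer: s^2 + 7*s/2 + 4/3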